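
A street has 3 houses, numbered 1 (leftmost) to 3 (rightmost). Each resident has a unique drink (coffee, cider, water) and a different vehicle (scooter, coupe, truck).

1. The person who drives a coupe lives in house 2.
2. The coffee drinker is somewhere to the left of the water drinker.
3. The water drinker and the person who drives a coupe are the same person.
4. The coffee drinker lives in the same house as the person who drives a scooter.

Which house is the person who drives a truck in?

3

The person who drives a coupe is in house 2 (clue 1).
Clue 3: the water drinker is in house 2.
So house 3 gets cider for drink.
House 3 vehicle: only truck fits.
House 1 drink: only coffee fits.
House 1's vehicle must be scooter (nothing else left).
So: house 1 = coffee/scooter, house 2 = water/coupe, house 3 = cider/truck.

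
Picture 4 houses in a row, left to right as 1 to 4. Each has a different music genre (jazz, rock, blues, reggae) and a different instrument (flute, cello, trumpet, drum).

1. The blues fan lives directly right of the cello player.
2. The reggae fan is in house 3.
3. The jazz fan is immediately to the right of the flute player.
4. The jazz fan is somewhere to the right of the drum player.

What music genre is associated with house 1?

From clue 2, the reggae fan must be in house 3.
The only music genre still possible for house 1 is rock.
House 4's instrument must be trumpet (nothing else left).
So house 2 gets drum for instrument.
From clue 4, the jazz fan must be in house 4.
So house 2 gets blues for music genre.
Clue 1 places the cello player in house 1.
From clue 3, the flute player must be in house 3.
So: house 1 = rock/cello, house 2 = blues/drum, house 3 = reggae/flute, house 4 = jazz/trumpet.

rock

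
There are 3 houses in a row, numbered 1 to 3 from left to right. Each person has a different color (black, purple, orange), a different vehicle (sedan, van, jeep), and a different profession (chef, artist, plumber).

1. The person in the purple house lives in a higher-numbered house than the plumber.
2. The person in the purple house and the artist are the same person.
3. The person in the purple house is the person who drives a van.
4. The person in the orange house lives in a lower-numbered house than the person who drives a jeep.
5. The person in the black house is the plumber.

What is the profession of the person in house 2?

plumber

The only color still possible for house 3 is purple.
So house 1 gets sedan for vehicle.
Clue 2 places the artist in house 3.
Clue 3 places the person who drives a van in house 3.
So house 2 gets jeep for vehicle.
From clue 4, the person in the orange house must be in house 1.
That leaves black as the color for house 2.
Clue 5 places the plumber in house 2.
So house 1 gets chef for profession.
So: house 1 = orange/sedan/chef, house 2 = black/jeep/plumber, house 3 = purple/van/artist.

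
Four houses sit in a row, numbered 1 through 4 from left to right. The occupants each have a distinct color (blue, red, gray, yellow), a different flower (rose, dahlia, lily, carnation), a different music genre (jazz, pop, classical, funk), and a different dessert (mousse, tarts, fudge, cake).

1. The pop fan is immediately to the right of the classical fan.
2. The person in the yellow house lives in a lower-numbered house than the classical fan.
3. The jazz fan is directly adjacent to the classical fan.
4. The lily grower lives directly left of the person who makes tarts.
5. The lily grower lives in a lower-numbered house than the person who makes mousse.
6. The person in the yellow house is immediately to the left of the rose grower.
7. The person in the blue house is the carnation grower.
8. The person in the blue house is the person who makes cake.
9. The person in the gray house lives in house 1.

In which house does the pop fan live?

By clue 9, the person in the gray house is in house 1.
So house 2 gets yellow for color.
By clue 2, the classical fan is in house 3.
Clue 6: the rose grower is in house 3.
House 4's flower must be carnation (nothing else left).
House 1 music genre: only funk fits.
That leaves jazz as the music genre for house 2.
So house 4 gets pop for music genre.
That leaves fudge as the dessert for house 1.
The person in the blue house is in house 4 (clue 7).
Clue 8: the person who makes cake is in house 4.
House 3 color: only red fits.
The dahlia grower is narrowed to house 1 or 2; consider each.
Placing it in house 1 leads to a contradiction, so it's in house 2.
House 1 flower: only lily fits.
Clue 4: the person who makes tarts is in house 2.
So house 3 gets mousse for dessert.
So: house 1 = gray/lily/funk/fudge, house 2 = yellow/dahlia/jazz/tarts, house 3 = red/rose/classical/mousse, house 4 = blue/carnation/pop/cake.

4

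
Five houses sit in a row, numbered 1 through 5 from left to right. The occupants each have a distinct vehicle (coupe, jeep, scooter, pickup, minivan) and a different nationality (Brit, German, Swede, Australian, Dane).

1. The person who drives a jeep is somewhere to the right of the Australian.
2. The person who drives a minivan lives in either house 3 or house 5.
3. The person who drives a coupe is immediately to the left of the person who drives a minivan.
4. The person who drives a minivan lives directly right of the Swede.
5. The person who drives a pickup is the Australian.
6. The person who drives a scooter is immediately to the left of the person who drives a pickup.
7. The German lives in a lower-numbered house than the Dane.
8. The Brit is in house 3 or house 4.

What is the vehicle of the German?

scooter

The only vehicle still possible for house 1 is scooter.
House 5's nationality must be Dane (nothing else left).
By clue 6, the person who drives a pickup is in house 2.
House 1 nationality: only German fits.
From clue 3, the person who drives a minivan must be in house 5.
By clue 4, the Swede is in house 4.
Clue 5 places the Australian in house 2.
House 3 vehicle: only jeep fits.
So house 4 gets coupe for vehicle.
House 3 nationality: only Brit fits.
So: house 1 = scooter/German, house 2 = pickup/Australian, house 3 = jeep/Brit, house 4 = coupe/Swede, house 5 = minivan/Dane.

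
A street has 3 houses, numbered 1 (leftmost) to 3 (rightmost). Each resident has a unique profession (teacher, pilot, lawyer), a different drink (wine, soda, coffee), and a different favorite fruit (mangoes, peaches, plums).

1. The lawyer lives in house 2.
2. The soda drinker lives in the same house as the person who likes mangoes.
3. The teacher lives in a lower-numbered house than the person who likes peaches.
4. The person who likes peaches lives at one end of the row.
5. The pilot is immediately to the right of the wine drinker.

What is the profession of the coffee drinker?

pilot

By clue 1, the lawyer is in house 2.
By clue 4, the person who likes peaches is in house 3.
The only profession still possible for house 1 is teacher.
House 3's profession must be pilot (nothing else left).
Clue 5 places the wine drinker in house 2.
So house 1 gets soda for drink.
That leaves coffee as the drink for house 3.
Clue 2: the person who likes mangoes is in house 1.
House 2 favorite fruit: only plums fits.
So: house 1 = teacher/soda/mangoes, house 2 = lawyer/wine/plums, house 3 = pilot/coffee/peaches.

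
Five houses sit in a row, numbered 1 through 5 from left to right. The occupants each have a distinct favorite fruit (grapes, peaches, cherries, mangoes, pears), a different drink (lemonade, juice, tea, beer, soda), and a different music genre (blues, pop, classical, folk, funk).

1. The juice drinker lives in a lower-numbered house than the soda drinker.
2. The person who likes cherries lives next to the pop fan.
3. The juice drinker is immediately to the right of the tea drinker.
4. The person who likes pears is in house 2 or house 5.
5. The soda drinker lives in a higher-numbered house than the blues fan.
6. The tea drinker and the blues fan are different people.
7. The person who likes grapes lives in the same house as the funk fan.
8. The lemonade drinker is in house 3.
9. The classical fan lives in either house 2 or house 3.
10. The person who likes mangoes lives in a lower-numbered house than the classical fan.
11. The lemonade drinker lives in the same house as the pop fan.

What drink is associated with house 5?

Clue 8 places the lemonade drinker in house 3.
Clue 11: the pop fan is in house 3.
So house 2 gets classical for music genre.
From clue 3, the juice drinker must be in house 2.
By clue 3, the tea drinker is in house 1.
Clue 6: the blues fan is in house 4.
From clue 10, the person who likes mangoes must be in house 1.
House 3's favorite fruit must be peaches (nothing else left).
The soda drinker is in house 5 (clue 5).
Clue 7 places the person who likes grapes in house 5.
Clue 7: the funk fan is in house 5.
House 2 favorite fruit: only pears fits.
So house 4 gets cherries for favorite fruit.
That leaves beer as the drink for house 4.
So house 1 gets folk for music genre.
So: house 1 = mangoes/tea/folk, house 2 = pears/juice/classical, house 3 = peaches/lemonade/pop, house 4 = cherries/beer/blues, house 5 = grapes/soda/funk.

soda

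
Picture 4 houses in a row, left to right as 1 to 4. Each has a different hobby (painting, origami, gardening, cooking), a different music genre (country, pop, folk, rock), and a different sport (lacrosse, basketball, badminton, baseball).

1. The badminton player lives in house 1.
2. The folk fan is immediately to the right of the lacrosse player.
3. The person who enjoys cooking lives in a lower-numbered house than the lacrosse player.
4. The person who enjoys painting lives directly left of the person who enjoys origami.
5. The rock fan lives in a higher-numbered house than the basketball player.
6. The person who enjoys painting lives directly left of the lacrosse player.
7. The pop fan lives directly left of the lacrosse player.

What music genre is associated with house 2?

Clue 1: the badminton player is in house 1.
House 4 sport: only baseball fits.
House 4 hobby: only gardening fits.
That leaves origami as the hobby for house 3.
From clue 4, the person who enjoys painting must be in house 2.
The lacrosse player is in house 3 (clue 6).
From clue 7, the pop fan must be in house 2.
So house 1 gets cooking for hobby.
The only music genre still possible for house 1 is country.
So house 2 gets basketball for sport.
Clue 2 places the folk fan in house 4.
That leaves rock as the music genre for house 3.
So: house 1 = cooking/country/badminton, house 2 = painting/pop/basketball, house 3 = origami/rock/lacrosse, house 4 = gardening/folk/baseball.

pop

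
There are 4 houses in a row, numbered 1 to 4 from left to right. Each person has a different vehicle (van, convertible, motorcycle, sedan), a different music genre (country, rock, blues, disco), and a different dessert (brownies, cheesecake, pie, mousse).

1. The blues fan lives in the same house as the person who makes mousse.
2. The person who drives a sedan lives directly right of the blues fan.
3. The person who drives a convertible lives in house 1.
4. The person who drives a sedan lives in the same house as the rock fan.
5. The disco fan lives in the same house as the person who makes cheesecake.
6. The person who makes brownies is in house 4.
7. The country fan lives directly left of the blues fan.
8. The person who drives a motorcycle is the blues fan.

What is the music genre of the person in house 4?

rock

Clue 3 places the person who drives a convertible in house 1.
The person who makes brownies is in house 4 (clue 6).
The only music genre still possible for house 4 is rock.
The person who drives a sedan is in house 4 (clue 4).
The blues fan is in house 3 (clue 2).
The country fan is in house 2 (clue 7).
The person who drives a motorcycle is in house 3 (clue 8).
So house 2 gets van for vehicle.
That leaves disco as the music genre for house 1.
The person who makes mousse is in house 3 (clue 1).
From clue 5, the person who makes cheesecake must be in house 1.
House 2's dessert must be pie (nothing else left).
So: house 1 = convertible/disco/cheesecake, house 2 = van/country/pie, house 3 = motorcycle/blues/mousse, house 4 = sedan/rock/brownies.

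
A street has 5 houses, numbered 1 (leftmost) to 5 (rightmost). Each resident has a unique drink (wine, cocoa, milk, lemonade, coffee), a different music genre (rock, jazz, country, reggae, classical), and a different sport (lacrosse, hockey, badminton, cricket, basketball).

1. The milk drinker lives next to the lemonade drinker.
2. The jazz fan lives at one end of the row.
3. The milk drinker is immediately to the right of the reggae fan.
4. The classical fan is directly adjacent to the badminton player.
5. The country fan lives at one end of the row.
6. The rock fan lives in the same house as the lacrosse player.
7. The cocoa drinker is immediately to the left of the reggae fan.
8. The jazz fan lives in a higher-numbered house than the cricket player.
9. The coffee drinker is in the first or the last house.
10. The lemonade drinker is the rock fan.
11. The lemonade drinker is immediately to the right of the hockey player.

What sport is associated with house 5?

The jazz fan is in house 5 (clue 8).
That leaves country as the music genre for house 1.
The coffee drinker is narrowed to house 1 or 5; consider each.
Placing it in house 1 leads to a contradiction, so it's in house 5.
The cocoa drinker is narrowed to house 1 or 2; consider each.
Placing it in house 2 leads to a contradiction, so it's in house 1.
From clue 7, the reggae fan must be in house 2.
From clue 3, the milk drinker must be in house 3.
The only drink still possible for house 2 is wine.
House 4's drink must be lemonade (nothing else left).
By clue 10, the rock fan is in house 4.
By clue 11, the hockey player is in house 3.
That leaves classical as the music genre for house 3.
The only sport still possible for house 1 is cricket.
So house 2 gets badminton for sport.
House 4 sport: only lacrosse fits.
House 5's sport must be basketball (nothing else left).
So: house 1 = cocoa/country/cricket, house 2 = wine/reggae/badminton, house 3 = milk/classical/hockey, house 4 = lemonade/rock/lacrosse, house 5 = coffee/jazz/basketball.

basketball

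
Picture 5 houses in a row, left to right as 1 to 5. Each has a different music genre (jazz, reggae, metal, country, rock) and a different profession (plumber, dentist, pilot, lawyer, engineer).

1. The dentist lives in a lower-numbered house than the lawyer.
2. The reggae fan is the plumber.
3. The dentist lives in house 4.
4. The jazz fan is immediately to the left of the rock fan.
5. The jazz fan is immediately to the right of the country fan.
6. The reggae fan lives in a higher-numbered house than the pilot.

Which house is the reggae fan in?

By clue 3, the dentist is in house 4.
By clue 1, the lawyer is in house 5.
The reggae fan is narrowed to house 2 or 3; consider each.
Placing it in house 3 leads to a contradiction, so it's in house 2.
Clue 2 places the plumber in house 2.
The pilot is in house 1 (clue 6).
So house 3 gets engineer for profession.
Clue 5: the jazz fan is in house 4.
Clue 5 places the country fan in house 3.
So house 1 gets metal for music genre.
The only music genre still possible for house 5 is rock.
So: house 1 = metal/pilot, house 2 = reggae/plumber, house 3 = country/engineer, house 4 = jazz/dentist, house 5 = rock/lawyer.

2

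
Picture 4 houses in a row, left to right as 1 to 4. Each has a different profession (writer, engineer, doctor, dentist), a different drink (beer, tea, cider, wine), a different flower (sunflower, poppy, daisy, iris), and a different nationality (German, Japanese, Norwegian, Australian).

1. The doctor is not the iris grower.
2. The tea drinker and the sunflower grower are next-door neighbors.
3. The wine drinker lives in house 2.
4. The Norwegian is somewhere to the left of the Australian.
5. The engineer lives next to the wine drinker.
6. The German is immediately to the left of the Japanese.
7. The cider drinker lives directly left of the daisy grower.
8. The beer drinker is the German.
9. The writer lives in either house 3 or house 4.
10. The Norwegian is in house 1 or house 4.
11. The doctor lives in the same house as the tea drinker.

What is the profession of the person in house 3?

writer

Clue 3: the wine drinker is in house 2.
From clue 10, the Norwegian must be in house 1.
The only drink still possible for house 4 is tea.
By clue 2, the sunflower grower is in house 3.
Clue 8 places the beer drinker in house 3.
Clue 8: the German is in house 3.
The doctor is in house 4 (clue 11).
So house 2 gets dentist for profession.
The only drink still possible for house 1 is cider.
House 2 nationality: only Australian fits.
House 4 nationality: only Japanese fits.
From clue 7, the daisy grower must be in house 2.
So house 1 gets engineer for profession.
House 3's profession must be writer (nothing else left).
So house 1 gets iris for flower.
House 4 flower: only poppy fits.
So: house 1 = engineer/cider/iris/Norwegian, house 2 = dentist/wine/daisy/Australian, house 3 = writer/beer/sunflower/German, house 4 = doctor/tea/poppy/Japanese.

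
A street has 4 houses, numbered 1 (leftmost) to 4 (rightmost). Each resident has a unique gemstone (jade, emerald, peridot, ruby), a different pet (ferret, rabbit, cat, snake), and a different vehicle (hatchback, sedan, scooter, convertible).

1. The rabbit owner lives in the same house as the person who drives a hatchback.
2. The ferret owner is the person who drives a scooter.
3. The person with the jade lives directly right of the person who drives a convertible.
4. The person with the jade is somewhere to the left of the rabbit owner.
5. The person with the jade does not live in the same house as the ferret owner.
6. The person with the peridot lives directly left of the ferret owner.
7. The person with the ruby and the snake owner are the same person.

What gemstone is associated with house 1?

The person with the jade is narrowed to house 2 or 3; consider each.
Placing it in house 3 leads to a contradiction, so it's in house 2.
Clue 3: the person who drives a convertible is in house 1.
House 3's gemstone must be peridot (nothing else left).
Clue 6: the ferret owner is in house 4.
House 1 pet: only snake fits.
So house 2 gets cat for pet.
So house 3 gets rabbit for pet.
House 2's vehicle must be sedan (nothing else left).
Clue 1: the person who drives a hatchback is in house 3.
Clue 2 places the person who drives a scooter in house 4.
Clue 7 places the person with the ruby in house 1.
House 4 gemstone: only emerald fits.
So: house 1 = ruby/snake/convertible, house 2 = jade/cat/sedan, house 3 = peridot/rabbit/hatchback, house 4 = emerald/ferret/scooter.

ruby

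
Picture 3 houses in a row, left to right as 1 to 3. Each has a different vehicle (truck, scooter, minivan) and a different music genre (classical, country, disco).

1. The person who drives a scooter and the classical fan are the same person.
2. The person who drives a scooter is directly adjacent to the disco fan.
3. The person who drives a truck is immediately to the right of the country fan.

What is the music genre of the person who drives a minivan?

country

The person who drives a truck is narrowed to house 2 or 3; consider each.
Placing it in house 3 leads to a contradiction, so it's in house 2.
Clue 3: the country fan is in house 1.
By clue 1, the person who drives a scooter is in house 3.
Clue 1: the classical fan is in house 3.
Clue 2 places the disco fan in house 2.
House 1 vehicle: only minivan fits.
So: house 1 = minivan/country, house 2 = truck/disco, house 3 = scooter/classical.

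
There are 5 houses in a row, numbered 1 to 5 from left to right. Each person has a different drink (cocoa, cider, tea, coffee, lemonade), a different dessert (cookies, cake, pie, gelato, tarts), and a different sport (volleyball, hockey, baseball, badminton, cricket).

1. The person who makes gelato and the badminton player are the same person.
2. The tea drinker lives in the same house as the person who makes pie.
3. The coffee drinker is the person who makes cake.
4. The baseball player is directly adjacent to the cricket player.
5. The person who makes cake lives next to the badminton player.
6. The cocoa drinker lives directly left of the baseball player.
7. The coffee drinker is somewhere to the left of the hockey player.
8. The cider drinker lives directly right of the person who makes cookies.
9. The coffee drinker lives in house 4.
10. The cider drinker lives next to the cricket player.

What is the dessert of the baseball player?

tarts

The coffee drinker is in house 4 (clue 9).
The person who makes cake is in house 4 (clue 3).
Clue 7 places the hockey player in house 5.
So house 3 gets badminton for sport.
By clue 1, the person who makes gelato is in house 3.
Clue 4 places the baseball player in house 2.
Clue 4: the cricket player is in house 1.
By clue 6, the cocoa drinker is in house 1.
The cider drinker is in house 2 (clue 10).
House 4's sport must be volleyball (nothing else left).
From clue 2, the tea drinker must be in house 5.
From clue 2, the person who makes pie must be in house 5.
From clue 8, the person who makes cookies must be in house 1.
So house 3 gets lemonade for drink.
So house 2 gets tarts for dessert.
So: house 1 = cocoa/cookies/cricket, house 2 = cider/tarts/baseball, house 3 = lemonade/gelato/badminton, house 4 = coffee/cake/volleyball, house 5 = tea/pie/hockey.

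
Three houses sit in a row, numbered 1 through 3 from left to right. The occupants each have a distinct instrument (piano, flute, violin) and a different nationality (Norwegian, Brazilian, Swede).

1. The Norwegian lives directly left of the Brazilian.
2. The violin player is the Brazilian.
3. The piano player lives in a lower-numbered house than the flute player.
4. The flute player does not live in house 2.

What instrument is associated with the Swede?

Clue 4 places the flute player in house 3.
That leaves piano as the instrument for house 1.
So house 2 gets violin for instrument.
By clue 2, the Brazilian is in house 2.
The only nationality still possible for house 3 is Swede.
So house 1 gets Norwegian for nationality.
So: house 1 = piano/Norwegian, house 2 = violin/Brazilian, house 3 = flute/Swede.

flute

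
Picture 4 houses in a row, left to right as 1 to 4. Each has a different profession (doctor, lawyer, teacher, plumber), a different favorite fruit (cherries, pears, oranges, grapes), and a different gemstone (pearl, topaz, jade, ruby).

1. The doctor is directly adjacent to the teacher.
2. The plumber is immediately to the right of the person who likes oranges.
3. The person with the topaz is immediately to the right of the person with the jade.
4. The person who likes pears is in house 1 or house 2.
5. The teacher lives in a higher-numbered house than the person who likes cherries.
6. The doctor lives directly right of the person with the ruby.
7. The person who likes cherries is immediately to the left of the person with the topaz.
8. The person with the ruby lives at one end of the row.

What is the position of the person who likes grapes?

4

By clue 8, the person with the ruby is in house 1.
That leaves lawyer as the profession for house 1.
House 4's favorite fruit must be grapes (nothing else left).
Clue 6: the doctor is in house 2.
From clue 1, the teacher must be in house 3.
Clue 5 places the person who likes cherries in house 2.
From clue 7, the person with the topaz must be in house 3.
The only profession still possible for house 4 is plumber.
The only favorite fruit still possible for house 1 is pears.
House 3's favorite fruit must be oranges (nothing else left).
So house 2 gets jade for gemstone.
That leaves pearl as the gemstone for house 4.
So: house 1 = lawyer/pears/ruby, house 2 = doctor/cherries/jade, house 3 = teacher/oranges/topaz, house 4 = plumber/grapes/pearl.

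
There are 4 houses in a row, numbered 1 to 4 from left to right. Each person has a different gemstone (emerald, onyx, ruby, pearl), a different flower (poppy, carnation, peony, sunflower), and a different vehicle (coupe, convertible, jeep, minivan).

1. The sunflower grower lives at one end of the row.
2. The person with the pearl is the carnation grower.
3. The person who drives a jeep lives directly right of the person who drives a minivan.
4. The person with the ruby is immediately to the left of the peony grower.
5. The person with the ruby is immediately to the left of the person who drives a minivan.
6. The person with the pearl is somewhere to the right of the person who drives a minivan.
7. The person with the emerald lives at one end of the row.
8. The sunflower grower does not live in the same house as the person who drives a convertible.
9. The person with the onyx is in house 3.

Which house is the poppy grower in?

2

The person with the onyx is in house 3 (clue 9).
So house 2 gets ruby for gemstone.
The only gemstone still possible for house 4 is pearl.
The carnation grower is in house 4 (clue 2).
The peony grower is in house 3 (clue 4).
The person who drives a minivan is in house 3 (clue 5).
House 1's gemstone must be emerald (nothing else left).
House 1's flower must be sunflower (nothing else left).
House 2 flower: only poppy fits.
That leaves coupe as the vehicle for house 1.
House 2's vehicle must be convertible (nothing else left).
House 4's vehicle must be jeep (nothing else left).
So: house 1 = emerald/sunflower/coupe, house 2 = ruby/poppy/convertible, house 3 = onyx/peony/minivan, house 4 = pearl/carnation/jeep.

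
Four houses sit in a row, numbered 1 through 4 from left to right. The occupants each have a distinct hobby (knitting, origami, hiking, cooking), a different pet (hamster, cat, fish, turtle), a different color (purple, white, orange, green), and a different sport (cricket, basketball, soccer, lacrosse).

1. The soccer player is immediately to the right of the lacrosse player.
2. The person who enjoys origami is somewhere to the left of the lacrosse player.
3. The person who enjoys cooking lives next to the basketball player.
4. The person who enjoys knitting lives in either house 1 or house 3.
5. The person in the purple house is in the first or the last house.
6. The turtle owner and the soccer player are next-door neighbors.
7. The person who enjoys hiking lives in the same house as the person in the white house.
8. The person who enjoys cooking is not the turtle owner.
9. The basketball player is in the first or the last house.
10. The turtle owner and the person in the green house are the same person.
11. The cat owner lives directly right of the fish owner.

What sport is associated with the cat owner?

cricket

That leaves hiking as the hobby for house 4.
Clue 7: the person in the white house is in house 4.
House 1 color: only purple fits.
The person who enjoys cooking is narrowed to house 2 or 3; consider each.
Placing it in house 3 leads to a contradiction, so it's in house 2.
From clue 3, the basketball player must be in house 1.
From clue 8, the turtle owner must be in house 3.
The person in the green house is in house 3 (clue 10).
That leaves knitting as the hobby for house 3.
House 2 color: only orange fits.
Clue 6 places the soccer player in house 4.
Clue 11 places the cat owner in house 2.
From clue 11, the fish owner must be in house 1.
House 1's hobby must be origami (nothing else left).
House 4 pet: only hamster fits.
By clue 1, the lacrosse player is in house 3.
So house 2 gets cricket for sport.
So: house 1 = origami/fish/purple/basketball, house 2 = cooking/cat/orange/cricket, house 3 = knitting/turtle/green/lacrosse, house 4 = hiking/hamster/white/soccer.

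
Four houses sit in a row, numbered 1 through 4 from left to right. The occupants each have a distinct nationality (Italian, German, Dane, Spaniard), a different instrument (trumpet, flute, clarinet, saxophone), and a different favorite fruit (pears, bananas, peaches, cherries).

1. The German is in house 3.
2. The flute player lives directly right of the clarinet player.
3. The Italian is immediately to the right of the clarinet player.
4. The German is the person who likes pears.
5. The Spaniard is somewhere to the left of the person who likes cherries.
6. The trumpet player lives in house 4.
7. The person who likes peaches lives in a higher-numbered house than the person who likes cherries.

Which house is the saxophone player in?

The German is in house 3 (clue 1).
The person who likes pears is in house 3 (clue 4).
From clue 6, the trumpet player must be in house 4.
House 1 favorite fruit: only bananas fits.
So house 2 gets cherries for favorite fruit.
House 4 favorite fruit: only peaches fits.
By clue 3, the Italian is in house 2.
From clue 3, the clarinet player must be in house 1.
By clue 5, the Spaniard is in house 1.
So house 4 gets Dane for nationality.
The flute player is in house 2 (clue 2).
So house 3 gets saxophone for instrument.
So: house 1 = Spaniard/clarinet/bananas, house 2 = Italian/flute/cherries, house 3 = German/saxophone/pears, house 4 = Dane/trumpet/peaches.

3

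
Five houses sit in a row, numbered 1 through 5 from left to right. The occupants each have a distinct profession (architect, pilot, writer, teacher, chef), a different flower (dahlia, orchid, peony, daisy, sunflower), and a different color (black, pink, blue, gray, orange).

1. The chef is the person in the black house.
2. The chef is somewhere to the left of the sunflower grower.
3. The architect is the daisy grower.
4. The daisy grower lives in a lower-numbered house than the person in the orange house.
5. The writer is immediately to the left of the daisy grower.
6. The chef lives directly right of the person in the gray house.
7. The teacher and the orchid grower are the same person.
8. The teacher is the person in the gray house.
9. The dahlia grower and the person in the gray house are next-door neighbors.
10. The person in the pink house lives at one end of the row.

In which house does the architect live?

2

That leaves pilot as the profession for house 5.
The person in the pink house is narrowed to house 1 or 5; consider each.
Placing it in house 5 leads to a contradiction, so it's in house 1.
So house 1 gets writer for profession.
From clue 5, the daisy grower must be in house 2.
From clue 3, the architect must be in house 2.
By clue 7, the teacher is in house 3.
Clue 8: the person in the gray house is in house 3.
Clue 9 places the dahlia grower in house 4.
House 4's profession must be chef (nothing else left).
The only flower still possible for house 1 is peony.
That leaves orchid as the flower for house 3.
The only flower still possible for house 5 is sunflower.
House 2's color must be blue (nothing else left).
So house 5 gets orange for color.
That leaves black as the color for house 4.
So: house 1 = writer/peony/pink, house 2 = architect/daisy/blue, house 3 = teacher/orchid/gray, house 4 = chef/dahlia/black, house 5 = pilot/sunflower/orange.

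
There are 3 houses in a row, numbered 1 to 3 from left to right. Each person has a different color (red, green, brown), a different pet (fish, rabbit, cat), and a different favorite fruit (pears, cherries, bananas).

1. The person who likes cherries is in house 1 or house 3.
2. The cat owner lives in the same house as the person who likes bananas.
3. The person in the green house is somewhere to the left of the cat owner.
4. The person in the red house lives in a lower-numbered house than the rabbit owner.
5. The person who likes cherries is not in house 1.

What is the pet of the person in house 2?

cat

By clue 5, the person who likes cherries is in house 3.
House 3's color must be brown (nothing else left).
That leaves fish as the pet for house 1.
From clue 2, the cat owner must be in house 2.
Clue 2 places the person who likes bananas in house 2.
The person in the green house is in house 1 (clue 3).
House 2's color must be red (nothing else left).
So house 3 gets rabbit for pet.
So house 1 gets pears for favorite fruit.
So: house 1 = green/fish/pears, house 2 = red/cat/bananas, house 3 = brown/rabbit/cherries.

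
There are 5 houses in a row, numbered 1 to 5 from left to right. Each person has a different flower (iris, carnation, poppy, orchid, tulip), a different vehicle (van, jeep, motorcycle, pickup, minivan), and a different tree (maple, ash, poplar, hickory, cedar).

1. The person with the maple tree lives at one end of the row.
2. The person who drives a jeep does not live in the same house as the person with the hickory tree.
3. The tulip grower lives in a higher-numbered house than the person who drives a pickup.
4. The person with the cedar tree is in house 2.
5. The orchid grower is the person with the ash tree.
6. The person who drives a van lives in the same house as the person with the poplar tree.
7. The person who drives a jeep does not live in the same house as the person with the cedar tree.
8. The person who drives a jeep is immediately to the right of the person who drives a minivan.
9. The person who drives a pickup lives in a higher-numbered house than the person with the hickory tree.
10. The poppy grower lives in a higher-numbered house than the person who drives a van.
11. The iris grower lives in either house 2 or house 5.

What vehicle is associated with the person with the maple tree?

jeep

Clue 4: the person with the cedar tree is in house 2.
The iris grower is narrowed to house 2 or 5; consider each.
Placing it in house 5 leads to a contradiction, so it's in house 2.
The person with the hickory tree is narrowed to house 1 or 3; consider each.
Placing it in house 3 leads to a contradiction, so it's in house 1.
House 1 flower: only carnation fits.
That leaves motorcycle as the vehicle for house 1.
So house 5 gets jeep for vehicle.
House 5's tree must be maple (nothing else left).
Clue 8 places the person who drives a minivan in house 4.
House 2's vehicle must be pickup (nothing else left).
The only vehicle still possible for house 3 is van.
Clue 6 places the person with the poplar tree in house 3.
That leaves ash as the tree for house 4.
From clue 5, the orchid grower must be in house 4.
House 3's flower must be tulip (nothing else left).
So house 5 gets poppy for flower.
So: house 1 = carnation/motorcycle/hickory, house 2 = iris/pickup/cedar, house 3 = tulip/van/poplar, house 4 = orchid/minivan/ash, house 5 = poppy/jeep/maple.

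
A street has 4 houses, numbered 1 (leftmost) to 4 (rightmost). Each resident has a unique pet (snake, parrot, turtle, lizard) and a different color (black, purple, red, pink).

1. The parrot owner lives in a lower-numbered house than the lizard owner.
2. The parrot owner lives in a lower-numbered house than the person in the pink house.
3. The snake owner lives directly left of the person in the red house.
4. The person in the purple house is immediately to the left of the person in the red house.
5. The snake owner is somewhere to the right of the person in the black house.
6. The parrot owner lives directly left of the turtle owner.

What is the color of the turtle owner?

pink

House 1's pet must be parrot (nothing else left).
Clue 6: the turtle owner is in house 2.
The only pet still possible for house 4 is lizard.
House 1 color: only black fits.
The person in the red house is in house 4 (clue 3).
Clue 4: the person in the purple house is in house 3.
That leaves snake as the pet for house 3.
The only color still possible for house 2 is pink.
So: house 1 = parrot/black, house 2 = turtle/pink, house 3 = snake/purple, house 4 = lizard/red.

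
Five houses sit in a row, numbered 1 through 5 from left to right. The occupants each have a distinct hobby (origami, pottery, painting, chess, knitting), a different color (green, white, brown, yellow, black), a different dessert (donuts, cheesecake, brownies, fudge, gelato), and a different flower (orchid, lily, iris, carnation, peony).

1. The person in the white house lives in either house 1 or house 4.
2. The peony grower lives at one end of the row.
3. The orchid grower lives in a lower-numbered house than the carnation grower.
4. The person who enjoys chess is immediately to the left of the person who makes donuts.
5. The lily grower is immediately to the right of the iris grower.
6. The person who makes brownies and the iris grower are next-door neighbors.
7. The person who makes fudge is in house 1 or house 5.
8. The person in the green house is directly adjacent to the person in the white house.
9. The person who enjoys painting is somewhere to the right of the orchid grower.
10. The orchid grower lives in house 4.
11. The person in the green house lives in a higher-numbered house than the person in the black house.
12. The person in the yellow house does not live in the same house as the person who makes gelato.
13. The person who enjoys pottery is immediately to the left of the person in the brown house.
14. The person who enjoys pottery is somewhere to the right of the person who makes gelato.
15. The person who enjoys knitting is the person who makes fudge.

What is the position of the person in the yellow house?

1

The orchid grower is in house 4 (clue 10).
Clue 3 places the carnation grower in house 5.
From clue 9, the person who enjoys painting must be in house 5.
House 1's hobby must be knitting (nothing else left).
The only flower still possible for house 1 is peony.
House 3 flower: only lily fits.
Clue 15 places the person who makes fudge in house 1.
House 2's flower must be iris (nothing else left).
So house 2 gets gelato for dessert.
House 3's dessert must be brownies (nothing else left).
So house 2 gets origami for hobby.
The person who enjoys chess is narrowed to house 3 or 4; consider each.
Placing it in house 4 leads to a contradiction, so it's in house 3.
Clue 4: the person who makes donuts is in house 4.
That leaves pottery as the hobby for house 4.
House 5 dessert: only cheesecake fits.
By clue 13, the person in the brown house is in house 5.
The person in the black house is narrowed to house 1 or 2; consider each.
Placing it in house 1 leads to a contradiction, so it's in house 2.
The person in the green house is in house 3 (clue 11).
Clue 8 places the person in the white house in house 4.
So house 1 gets yellow for color.
So: house 1 = knitting/yellow/fudge/peony, house 2 = origami/black/gelato/iris, house 3 = chess/green/brownies/lily, house 4 = pottery/white/donuts/orchid, house 5 = painting/brown/cheesecake/carnation.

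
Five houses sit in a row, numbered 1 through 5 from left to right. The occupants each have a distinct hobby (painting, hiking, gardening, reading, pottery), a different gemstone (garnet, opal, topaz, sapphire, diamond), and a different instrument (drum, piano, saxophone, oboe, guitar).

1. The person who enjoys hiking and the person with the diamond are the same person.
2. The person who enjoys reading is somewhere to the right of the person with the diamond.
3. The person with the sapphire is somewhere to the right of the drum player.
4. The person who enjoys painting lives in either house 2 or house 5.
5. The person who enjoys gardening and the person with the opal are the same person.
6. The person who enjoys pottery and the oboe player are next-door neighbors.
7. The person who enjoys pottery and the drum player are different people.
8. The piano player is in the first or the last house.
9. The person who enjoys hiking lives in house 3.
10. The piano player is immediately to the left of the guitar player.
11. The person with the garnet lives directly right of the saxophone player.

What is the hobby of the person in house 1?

gardening

By clue 9, the person who enjoys hiking is in house 3.
By clue 10, the piano player is in house 1.
Clue 10: the guitar player is in house 2.
House 5 instrument: only oboe fits.
Clue 1: the person with the diamond is in house 3.
Clue 6 places the person who enjoys pottery in house 4.
Clue 7 places the drum player in house 3.
So house 1 gets gardening for hobby.
House 2's hobby must be painting (nothing else left).
The only hobby still possible for house 5 is reading.
That leaves saxophone as the instrument for house 4.
The person with the opal is in house 1 (clue 5).
The person with the garnet is in house 5 (clue 11).
House 2's gemstone must be topaz (nothing else left).
House 4 gemstone: only sapphire fits.
So: house 1 = gardening/opal/piano, house 2 = painting/topaz/guitar, house 3 = hiking/diamond/drum, house 4 = pottery/sapphire/saxophone, house 5 = reading/garnet/oboe.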